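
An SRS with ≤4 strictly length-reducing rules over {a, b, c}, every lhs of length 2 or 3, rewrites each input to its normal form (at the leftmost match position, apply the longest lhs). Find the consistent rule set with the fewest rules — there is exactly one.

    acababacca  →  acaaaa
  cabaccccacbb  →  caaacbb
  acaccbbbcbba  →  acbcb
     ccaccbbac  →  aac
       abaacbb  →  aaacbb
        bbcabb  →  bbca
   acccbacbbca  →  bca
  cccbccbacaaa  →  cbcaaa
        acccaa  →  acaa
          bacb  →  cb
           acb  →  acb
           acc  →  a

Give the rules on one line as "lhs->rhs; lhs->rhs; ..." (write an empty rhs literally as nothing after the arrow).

  | acababacca => acaabacca => acaaacca => acaaaa
  | cabaccccacbb => caaccccacbb => caaccacbb => caaacbb
  | acaccbbbcbba => acabbbcbba => acabbcbba => acabcbba => acbcbba => acbcb
  | ccaccbbac => accbbac => abbac => abac => aac

ab->a; abc->bc; ba->; cc->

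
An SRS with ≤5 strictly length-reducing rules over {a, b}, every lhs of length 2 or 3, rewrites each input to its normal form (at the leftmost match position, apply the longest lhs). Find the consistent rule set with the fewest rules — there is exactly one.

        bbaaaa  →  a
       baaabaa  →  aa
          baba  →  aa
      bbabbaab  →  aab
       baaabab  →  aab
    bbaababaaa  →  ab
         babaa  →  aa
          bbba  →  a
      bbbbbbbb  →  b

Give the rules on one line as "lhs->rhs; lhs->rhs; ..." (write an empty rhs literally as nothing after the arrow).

  | bbaaaa => baaaa => baaa => baa => ba => a
  | baaabaa => baabaa => babaa => abaa => aba => aa
  | baba => aba => aa
  | bbabbaab => babbaab => abbaab => abaab => abab => aab

aaa->ab; ba->a; baa->ba; bb->b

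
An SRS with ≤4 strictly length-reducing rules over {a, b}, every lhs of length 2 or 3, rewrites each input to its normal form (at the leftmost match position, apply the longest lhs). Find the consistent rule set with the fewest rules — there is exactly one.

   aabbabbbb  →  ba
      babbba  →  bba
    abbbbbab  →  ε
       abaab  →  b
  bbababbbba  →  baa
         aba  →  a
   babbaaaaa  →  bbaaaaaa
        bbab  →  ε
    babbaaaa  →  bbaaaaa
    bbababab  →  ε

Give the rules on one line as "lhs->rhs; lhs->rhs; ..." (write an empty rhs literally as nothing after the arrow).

ab->b; aba->a; abb->ba; bbb->

  | aabbabbbb => abaabbbb => aabbbb => ababb => abb => ba
  | babbba => bbaba => bba
  | abbbbbab => babbbab => bbabab => bbab => bbb => ε
  | abaab => aab => ab => b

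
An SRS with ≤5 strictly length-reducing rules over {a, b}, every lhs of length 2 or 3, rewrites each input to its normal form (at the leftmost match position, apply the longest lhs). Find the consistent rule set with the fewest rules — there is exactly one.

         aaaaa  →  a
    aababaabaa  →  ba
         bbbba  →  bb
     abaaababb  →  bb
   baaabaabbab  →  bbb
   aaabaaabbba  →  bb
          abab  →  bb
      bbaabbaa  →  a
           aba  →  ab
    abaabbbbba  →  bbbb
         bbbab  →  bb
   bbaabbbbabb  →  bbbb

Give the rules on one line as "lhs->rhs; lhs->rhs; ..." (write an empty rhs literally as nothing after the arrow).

  | aaaaa => aaa => a
  | aababaabaa => babaabaa => bababaa => babbaa => bbbaa => ba
  | bbbba => bb
  | abaaababb => abaababb => abababb => abbabb => bbabb => bb

aa->; aba->ab; abb->bb; bba->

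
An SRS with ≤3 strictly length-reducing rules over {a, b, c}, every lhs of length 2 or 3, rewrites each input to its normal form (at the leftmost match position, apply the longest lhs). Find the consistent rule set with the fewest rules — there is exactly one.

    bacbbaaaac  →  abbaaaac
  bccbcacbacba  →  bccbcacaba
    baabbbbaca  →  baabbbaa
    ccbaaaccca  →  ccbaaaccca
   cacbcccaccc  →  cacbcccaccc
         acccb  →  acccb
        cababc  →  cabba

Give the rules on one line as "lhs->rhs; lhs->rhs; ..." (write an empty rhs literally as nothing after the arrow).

abc->ba; bac->a

  | bacbbaaaac => abbaaaac
  | bccbcacbacba => bccbcacaba
  | baabbbbaca => baabbbaa
  | ccbaaaccca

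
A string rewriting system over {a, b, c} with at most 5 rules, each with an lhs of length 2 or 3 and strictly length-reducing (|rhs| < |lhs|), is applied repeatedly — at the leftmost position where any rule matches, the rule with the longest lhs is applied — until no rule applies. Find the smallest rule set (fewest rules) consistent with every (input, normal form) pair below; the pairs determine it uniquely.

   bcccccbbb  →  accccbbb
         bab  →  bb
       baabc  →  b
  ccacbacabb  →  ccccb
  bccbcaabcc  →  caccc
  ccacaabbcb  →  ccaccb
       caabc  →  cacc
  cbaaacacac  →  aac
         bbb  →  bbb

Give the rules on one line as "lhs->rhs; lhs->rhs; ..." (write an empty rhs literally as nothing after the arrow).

  | bcccccbbb => accccbbb
  | bab => bb
  | baabc => babc => bbc => ba => b
  | ccacbacabb => ccacbcabb => ccababb => cccabb => ccccb

ab->c; ba->b; bc->a; cbc->b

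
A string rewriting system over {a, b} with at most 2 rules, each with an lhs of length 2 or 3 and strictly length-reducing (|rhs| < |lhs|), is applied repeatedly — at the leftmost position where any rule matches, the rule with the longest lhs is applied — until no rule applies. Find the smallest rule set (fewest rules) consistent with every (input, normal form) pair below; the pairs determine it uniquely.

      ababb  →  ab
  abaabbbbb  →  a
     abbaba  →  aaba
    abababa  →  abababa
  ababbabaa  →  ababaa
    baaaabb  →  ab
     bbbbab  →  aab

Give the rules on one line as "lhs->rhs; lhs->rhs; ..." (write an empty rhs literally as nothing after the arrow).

  | ababb => abbb => bbb => ab
  | abaabbbbb => ababbbbb => abbbbbb => bbbbbb => abbbb => bbbb => abb => bb => a
  | abbaba => bbaba => aaba
  | abababa

abb->bb; bb->a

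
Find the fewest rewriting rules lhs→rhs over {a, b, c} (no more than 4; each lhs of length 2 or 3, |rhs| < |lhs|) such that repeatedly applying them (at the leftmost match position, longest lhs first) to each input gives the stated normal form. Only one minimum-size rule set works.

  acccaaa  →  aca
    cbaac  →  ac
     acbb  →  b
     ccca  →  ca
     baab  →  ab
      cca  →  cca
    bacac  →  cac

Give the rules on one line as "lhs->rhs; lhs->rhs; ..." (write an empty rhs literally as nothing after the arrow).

aa->; ba->; cb->a; ccc->c

  | acccaaa => acaaa => aca
  | cbaac => aaac => ac
  | acbb => aab => b
  | ccca => ca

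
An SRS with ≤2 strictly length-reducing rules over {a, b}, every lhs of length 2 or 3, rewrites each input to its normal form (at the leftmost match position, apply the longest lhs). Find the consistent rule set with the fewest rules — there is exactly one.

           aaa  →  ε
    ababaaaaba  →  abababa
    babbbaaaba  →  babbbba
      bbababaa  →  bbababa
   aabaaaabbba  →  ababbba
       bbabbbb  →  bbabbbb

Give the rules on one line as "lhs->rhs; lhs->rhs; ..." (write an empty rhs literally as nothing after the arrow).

  | aaa => ε
  | ababaaaaba => abababa
  | babbbaaaba => babbbba
  | bbababaa => bbababa

aa->a; aaa->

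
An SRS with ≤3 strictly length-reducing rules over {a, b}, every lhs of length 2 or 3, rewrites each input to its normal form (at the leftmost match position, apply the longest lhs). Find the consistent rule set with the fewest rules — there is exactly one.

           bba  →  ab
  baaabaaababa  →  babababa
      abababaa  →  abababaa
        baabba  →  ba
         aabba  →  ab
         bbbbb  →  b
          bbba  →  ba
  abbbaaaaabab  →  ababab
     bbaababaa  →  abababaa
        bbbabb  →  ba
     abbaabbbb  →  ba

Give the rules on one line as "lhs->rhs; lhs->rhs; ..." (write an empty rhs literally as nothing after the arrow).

aab->b; bb->; bba->ab

  | bba => ab
  | baaabaaababa => babaaababa => babababa
  | abababaa
  | baabba => bbba => ba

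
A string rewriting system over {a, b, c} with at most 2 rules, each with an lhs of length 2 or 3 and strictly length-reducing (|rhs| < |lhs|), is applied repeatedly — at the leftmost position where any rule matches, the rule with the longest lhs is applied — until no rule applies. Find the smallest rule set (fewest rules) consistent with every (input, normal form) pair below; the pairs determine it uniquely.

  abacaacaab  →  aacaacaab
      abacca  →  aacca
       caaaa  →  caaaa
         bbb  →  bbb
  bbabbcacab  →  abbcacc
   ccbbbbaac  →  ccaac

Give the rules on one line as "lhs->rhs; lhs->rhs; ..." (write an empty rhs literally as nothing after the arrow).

ba->a; cab->cc

  | abacaacaab => aacaacaab
  | abacca => aacca
  | caaaa
  | bbb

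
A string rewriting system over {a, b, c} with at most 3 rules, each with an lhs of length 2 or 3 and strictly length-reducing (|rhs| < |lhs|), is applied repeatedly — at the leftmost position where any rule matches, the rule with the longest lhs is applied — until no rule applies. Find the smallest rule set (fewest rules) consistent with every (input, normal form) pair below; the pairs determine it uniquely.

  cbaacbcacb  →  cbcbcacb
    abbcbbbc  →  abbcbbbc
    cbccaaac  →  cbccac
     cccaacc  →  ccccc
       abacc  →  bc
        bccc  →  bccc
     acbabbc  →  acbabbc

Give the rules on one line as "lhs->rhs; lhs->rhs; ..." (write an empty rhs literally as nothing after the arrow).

  | cbaacbcacb => cbcbcacb
  | abbcbbbc
  | cbccaaac => cbccac
  | cccaacc => ccccc

aa->; bac->ab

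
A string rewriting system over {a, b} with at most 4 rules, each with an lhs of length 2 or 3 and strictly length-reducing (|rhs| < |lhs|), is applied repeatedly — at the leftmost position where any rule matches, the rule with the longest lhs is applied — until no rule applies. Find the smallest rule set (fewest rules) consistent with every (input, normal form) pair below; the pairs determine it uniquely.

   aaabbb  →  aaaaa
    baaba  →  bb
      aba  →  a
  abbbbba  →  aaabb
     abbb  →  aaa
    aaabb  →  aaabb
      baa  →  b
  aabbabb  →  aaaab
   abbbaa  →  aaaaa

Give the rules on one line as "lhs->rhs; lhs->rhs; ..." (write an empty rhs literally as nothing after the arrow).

aba->a; ba->b; bbb->aa

  | aaabbb => aaaaa
  | baaba => baba => bba => bb
  | aba => a
  | abbbbba => aaabba => aaabb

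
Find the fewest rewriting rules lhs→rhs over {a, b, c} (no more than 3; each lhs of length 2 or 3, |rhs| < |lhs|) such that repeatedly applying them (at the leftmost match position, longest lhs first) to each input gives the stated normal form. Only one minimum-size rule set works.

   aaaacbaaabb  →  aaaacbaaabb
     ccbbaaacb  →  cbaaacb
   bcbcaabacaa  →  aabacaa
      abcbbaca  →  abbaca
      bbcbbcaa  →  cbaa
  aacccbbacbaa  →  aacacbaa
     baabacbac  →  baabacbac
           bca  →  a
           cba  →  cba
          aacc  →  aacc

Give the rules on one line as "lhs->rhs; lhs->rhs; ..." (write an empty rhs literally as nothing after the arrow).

bbc->cb; bc->; ccb->c

  | aaaacbaaabb
  | ccbbaaacb => cbaaacb
  | bcbcaabacaa => bcaabacaa => aabacaa
  | abcbbaca => abbaca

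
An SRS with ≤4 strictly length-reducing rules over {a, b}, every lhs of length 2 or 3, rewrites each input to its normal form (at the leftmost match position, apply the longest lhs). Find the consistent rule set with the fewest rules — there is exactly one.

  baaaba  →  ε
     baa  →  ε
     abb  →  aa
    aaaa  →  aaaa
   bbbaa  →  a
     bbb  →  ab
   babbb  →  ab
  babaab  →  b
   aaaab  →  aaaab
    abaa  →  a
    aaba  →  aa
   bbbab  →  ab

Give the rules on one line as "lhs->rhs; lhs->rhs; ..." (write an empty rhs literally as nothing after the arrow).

ba->; baa->ba; bb->a

  | baaaba => baaba => baba => ba => ε
  | baa => ba => ε
  | abb => aa
  | aaaa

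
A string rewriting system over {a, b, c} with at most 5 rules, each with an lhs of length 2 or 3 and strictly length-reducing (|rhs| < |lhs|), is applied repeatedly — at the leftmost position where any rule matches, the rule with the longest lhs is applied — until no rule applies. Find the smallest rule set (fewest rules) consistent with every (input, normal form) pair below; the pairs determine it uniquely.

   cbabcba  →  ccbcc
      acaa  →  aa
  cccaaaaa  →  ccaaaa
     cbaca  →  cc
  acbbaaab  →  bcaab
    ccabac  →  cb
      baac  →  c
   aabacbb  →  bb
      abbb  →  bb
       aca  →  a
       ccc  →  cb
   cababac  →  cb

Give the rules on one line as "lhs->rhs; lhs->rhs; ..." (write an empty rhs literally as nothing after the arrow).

  | cbabcba => ccbcba => ccbcc
  | acaa => aa
  | cccaaaaa => cbaaaaa => ccaaaa
  | cbaca => ccca => cba => cc

abb->b; ac->; ba->c; ccc->cb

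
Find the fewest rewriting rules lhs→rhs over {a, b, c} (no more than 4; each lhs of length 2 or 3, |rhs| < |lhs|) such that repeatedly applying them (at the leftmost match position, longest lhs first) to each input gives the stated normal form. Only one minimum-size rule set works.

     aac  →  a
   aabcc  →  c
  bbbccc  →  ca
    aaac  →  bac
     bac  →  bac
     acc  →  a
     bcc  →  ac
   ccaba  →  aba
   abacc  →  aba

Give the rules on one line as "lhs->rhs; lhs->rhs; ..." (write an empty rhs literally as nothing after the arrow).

aa->b; bb->c; bc->a; cc->

  | aac => bc => a
  | aabcc => bbcc => ccc => c
  | bbbccc => cbccc => cacc => ca
  | aaac => bac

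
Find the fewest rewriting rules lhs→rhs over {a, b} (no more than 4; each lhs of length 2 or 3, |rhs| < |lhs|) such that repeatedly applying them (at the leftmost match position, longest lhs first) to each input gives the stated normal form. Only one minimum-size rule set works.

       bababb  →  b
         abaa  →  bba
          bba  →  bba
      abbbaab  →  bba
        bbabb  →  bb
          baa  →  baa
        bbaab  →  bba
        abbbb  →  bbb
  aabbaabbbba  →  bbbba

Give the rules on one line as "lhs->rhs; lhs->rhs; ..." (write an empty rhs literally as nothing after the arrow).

  | bababb => abb => b
  | abaa => bba
  | bba
  | abbbaab => bbaab => bba

ab->; aba->bb; bab->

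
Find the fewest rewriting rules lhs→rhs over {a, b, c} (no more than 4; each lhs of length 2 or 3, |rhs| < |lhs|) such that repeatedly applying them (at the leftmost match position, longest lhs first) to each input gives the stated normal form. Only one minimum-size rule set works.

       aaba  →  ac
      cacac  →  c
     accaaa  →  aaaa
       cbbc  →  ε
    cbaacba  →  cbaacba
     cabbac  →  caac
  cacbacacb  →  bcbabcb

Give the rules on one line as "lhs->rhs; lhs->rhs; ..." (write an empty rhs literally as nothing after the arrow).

  | aaba => ac
  | cacac => bcac => bbc => c
  | accaaa => aaaa
  | cbbc => cc => ε

aba->c; bb->; cac->bc; cc->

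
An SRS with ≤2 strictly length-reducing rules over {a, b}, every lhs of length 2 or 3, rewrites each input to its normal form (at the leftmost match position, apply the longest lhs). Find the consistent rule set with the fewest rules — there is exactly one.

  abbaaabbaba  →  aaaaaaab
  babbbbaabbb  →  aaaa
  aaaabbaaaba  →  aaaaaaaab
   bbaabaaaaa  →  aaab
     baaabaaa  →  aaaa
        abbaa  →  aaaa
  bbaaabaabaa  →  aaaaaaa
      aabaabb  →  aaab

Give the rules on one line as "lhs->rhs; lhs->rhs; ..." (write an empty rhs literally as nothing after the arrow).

ba->b; bb->a

  | abbaaabbaba => aaaaabbaba => aaaaaaaba => aaaaaaab
  | babbbbaabbb => bbbbbaabbb => abbbaabbb => aabaabbb => aababbb => aabbbb => aaabb => aaaa
  | aaaabbaaaba => aaaaaaaaba => aaaaaaaab
  | bbaabaaaaa => aaabaaaaa => aaabaaaa => aaabaaa => aaabaa => aaaba => aaab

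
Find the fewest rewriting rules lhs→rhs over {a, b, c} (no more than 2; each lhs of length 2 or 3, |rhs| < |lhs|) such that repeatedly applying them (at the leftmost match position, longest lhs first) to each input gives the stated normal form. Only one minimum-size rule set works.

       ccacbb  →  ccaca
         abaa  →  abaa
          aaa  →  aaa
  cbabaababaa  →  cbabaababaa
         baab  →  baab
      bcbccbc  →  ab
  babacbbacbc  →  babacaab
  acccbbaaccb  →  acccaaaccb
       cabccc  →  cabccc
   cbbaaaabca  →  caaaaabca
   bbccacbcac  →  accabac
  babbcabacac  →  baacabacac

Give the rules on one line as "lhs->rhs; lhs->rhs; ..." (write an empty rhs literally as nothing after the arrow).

  | ccacbb => ccaca
  | abaa
  | aaa
  | cbabaababaa

bb->a; cbc->b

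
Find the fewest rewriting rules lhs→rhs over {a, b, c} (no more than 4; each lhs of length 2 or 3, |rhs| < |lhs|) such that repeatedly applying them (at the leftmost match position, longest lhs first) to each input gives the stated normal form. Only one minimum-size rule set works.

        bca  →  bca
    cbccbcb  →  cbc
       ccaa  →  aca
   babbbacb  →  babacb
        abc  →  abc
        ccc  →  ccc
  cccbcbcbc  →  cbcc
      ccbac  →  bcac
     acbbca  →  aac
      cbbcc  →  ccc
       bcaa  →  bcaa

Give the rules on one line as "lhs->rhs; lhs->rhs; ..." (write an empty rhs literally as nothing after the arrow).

  | bca
  | cbccbcb => cbbccb => cccb => cbc
  | ccaa => aca
  | babbbacb => babacb

bb->; cca->ac; ccb->bc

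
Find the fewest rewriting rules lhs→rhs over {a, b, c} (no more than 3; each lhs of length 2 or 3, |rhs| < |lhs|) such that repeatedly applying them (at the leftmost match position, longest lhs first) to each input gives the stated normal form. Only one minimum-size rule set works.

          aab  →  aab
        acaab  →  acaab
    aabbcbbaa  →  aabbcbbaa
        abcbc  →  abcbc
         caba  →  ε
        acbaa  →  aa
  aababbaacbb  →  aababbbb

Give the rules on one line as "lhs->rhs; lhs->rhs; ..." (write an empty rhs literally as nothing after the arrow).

aac->; cab->cb; cba->

  | aab
  | acaab
  | aabbcbbaa
  | abcbc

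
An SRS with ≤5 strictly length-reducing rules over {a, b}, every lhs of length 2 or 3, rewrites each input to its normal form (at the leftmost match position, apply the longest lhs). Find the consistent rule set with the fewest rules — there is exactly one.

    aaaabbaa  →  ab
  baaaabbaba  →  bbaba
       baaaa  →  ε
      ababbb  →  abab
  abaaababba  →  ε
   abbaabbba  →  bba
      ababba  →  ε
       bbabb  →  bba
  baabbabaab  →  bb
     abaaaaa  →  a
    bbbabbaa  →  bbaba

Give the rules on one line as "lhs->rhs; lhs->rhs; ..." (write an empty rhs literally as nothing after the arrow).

  | aaaabbaa => aaabbaa => aabbaa => baa => ab
  | baaaabbaba => abaabbaba => aabbbaba => bbaba
  | baaaa => abaa => aab => ε
  | ababbb => abab

aa->a; aab->; abb->a; baa->ab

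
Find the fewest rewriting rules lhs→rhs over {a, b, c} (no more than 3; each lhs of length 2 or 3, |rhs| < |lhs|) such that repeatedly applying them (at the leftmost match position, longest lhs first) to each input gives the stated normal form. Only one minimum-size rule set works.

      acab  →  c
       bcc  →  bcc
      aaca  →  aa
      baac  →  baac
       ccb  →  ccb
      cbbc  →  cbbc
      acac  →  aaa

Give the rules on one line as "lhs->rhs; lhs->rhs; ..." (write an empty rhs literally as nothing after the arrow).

  | acab => ab => c
  | bcc
  | aaca => aa
  | baac

ab->c; ca->; cac->aa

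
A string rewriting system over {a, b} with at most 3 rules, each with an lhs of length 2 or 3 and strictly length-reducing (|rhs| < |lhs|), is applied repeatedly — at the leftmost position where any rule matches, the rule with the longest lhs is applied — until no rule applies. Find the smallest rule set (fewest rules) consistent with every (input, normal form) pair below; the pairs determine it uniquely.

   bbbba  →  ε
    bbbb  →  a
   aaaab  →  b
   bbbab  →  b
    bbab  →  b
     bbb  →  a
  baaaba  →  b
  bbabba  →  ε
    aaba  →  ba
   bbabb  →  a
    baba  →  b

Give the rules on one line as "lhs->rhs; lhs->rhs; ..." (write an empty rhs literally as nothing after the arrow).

  | bbbba => abba => aba => aa => ε
  | bbbb => abb => ab => a
  | aaaab => aab => b
  | bbbab => abab => aab => b

aa->; ab->a; bb->a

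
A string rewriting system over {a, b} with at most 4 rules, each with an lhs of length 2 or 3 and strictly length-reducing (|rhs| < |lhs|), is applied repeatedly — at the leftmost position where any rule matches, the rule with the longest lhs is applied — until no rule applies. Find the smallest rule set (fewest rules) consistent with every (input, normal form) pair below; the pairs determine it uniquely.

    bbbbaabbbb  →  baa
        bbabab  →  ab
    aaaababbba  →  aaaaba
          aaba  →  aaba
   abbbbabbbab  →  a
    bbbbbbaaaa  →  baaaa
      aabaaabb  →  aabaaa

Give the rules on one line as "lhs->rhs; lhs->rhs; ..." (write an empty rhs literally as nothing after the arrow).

  | bbbbaabbbb => bbaabbbb => baabbbb => baabb => baa
  | bbabab => babab => ab
  | aaaababbba => aaaabba => aaaaba
  | aaba

bab->; bb->; bba->ba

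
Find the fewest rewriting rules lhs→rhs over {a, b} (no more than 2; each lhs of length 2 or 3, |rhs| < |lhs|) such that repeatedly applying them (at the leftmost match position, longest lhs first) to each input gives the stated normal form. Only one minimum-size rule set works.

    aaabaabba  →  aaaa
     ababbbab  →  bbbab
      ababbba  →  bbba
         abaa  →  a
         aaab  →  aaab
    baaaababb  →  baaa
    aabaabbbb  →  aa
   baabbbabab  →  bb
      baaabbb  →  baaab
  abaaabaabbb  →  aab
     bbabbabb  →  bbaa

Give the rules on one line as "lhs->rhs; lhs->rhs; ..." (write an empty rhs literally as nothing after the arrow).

  | aaabaabba => aaabba => aaaa
  | ababbbab => bbbab
  | ababbba => bbba
  | abaa => a

aba->; abb->a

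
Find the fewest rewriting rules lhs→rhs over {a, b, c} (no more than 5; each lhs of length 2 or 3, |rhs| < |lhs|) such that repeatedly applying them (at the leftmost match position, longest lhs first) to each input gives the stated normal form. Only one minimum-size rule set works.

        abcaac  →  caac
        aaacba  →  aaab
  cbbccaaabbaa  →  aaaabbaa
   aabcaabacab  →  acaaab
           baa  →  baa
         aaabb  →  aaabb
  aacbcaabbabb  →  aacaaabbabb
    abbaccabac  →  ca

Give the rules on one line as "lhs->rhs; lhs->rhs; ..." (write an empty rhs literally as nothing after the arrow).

abc->c; bac->; bc->a; cba->b

  | abcaac => caac
  | aaacba => aaab
  | cbbccaaabbaa => cbacaaabbaa => bcaaabbaa => aaaabbaa
  | aabcaabacab => acaabacab => acaaab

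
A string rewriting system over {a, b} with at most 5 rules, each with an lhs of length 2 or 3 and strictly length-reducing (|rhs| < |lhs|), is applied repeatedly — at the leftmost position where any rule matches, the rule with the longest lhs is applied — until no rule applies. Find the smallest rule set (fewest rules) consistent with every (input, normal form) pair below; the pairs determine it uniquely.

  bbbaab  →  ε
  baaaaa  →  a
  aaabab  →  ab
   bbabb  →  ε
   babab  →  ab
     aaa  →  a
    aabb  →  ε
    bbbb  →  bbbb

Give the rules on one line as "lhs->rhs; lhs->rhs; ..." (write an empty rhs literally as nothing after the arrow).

aa->a; abb->; ba->a; baa->ab

  | bbbaab => bbabb => babb => abb => ε
  | baaaaa => abaaa => aaba => aba => aa => a
  | aaabab => aabab => abab => aab => ab
  | bbabb => babb => abb => ε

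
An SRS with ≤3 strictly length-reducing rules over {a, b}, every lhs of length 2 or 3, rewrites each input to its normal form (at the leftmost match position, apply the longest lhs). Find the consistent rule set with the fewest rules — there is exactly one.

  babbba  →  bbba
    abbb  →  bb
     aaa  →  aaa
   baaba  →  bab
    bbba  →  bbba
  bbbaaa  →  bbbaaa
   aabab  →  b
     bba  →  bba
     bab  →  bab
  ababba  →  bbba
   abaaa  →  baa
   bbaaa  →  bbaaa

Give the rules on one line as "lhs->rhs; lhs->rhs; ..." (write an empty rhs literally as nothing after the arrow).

  | babbba => bbba
  | abbb => bb
  | aaa
  | baaba => bab

aba->b; abb->b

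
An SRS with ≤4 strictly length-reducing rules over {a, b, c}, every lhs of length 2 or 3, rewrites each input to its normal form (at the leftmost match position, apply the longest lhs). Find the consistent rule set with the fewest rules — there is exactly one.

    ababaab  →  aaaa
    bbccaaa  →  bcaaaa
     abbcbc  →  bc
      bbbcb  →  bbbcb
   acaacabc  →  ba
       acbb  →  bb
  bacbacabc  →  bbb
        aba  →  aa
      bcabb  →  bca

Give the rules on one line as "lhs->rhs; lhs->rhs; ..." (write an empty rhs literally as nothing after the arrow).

  | ababaab => aabaab => aaaab => aaaa
  | bbccaaa => bcaaaa
  | abbcbc => abcbc => acbc => bc
  | bbbcb

ab->a; ac->; aca->ba; bcc->ca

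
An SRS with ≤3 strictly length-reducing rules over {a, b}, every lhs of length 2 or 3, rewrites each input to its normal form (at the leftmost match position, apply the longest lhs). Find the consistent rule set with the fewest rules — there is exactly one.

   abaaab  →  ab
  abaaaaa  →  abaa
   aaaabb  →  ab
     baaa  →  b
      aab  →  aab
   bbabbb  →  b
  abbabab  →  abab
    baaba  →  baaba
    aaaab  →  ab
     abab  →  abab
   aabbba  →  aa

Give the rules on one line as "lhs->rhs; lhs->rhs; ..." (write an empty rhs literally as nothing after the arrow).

  | abaaab => abb => ab
  | abaaaaa => abaa
  | aaaabb => abb => ab
  | baaa => b

aaa->; bb->b; bba->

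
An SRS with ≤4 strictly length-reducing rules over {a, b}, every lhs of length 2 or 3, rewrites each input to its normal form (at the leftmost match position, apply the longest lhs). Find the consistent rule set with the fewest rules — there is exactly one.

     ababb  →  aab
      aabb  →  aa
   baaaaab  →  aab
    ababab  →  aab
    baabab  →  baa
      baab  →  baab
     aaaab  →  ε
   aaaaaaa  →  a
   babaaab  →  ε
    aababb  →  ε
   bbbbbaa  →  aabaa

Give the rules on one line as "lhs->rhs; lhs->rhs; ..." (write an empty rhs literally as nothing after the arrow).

  | ababb => abbb => aab
  | aabb => aa
  | baaaaab => bbaab => aab
  | ababab => abbab => aab

aaa->b; bab->bb; bb->; bbb->ab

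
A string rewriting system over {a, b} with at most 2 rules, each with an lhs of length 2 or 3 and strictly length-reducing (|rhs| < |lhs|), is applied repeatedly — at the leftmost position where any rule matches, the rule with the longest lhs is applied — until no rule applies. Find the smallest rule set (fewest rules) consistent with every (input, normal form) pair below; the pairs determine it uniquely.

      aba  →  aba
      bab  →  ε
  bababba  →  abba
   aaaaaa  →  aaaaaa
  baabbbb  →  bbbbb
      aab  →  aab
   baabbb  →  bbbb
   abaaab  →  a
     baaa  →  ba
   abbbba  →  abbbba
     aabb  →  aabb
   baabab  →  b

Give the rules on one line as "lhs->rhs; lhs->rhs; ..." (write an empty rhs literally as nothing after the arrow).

baa->b; bab->

  | aba
  | bab => ε
  | bababba => abba
  | aaaaaa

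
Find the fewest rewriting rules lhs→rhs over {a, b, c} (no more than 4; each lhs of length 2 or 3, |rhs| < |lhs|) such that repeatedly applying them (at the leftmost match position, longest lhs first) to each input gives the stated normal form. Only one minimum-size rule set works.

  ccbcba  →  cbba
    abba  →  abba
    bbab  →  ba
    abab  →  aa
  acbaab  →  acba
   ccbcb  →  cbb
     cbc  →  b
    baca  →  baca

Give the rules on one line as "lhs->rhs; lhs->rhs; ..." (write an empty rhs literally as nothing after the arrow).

  | ccbcba => cbba
  | abba
  | bbab => ba
  | abab => aa

aab->a; bab->a; cbc->b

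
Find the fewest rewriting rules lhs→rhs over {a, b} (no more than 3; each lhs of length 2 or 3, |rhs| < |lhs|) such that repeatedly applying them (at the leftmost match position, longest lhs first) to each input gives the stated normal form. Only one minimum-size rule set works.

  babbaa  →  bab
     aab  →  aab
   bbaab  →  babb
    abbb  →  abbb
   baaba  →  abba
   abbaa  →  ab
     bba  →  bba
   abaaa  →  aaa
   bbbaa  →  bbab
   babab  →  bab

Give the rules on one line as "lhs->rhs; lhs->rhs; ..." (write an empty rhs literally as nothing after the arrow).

aba->a; baa->ab

  | babbaa => babab => bab
  | aab
  | bbaab => babb
  | abbb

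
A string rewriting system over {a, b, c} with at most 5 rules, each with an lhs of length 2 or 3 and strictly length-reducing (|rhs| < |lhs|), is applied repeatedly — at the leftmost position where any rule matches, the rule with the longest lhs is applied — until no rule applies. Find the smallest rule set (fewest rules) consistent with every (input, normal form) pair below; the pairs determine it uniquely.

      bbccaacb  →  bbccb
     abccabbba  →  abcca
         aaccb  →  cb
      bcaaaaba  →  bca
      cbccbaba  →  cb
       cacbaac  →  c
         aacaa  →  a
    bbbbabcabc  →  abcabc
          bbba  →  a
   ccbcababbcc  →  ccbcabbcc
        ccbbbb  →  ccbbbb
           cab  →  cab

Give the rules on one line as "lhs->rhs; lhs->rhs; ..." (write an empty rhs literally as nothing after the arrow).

  | bbccaacb => bbccb
  | abccabbba => abccabba => abccaba => abccaa => abcca
  | aaccb => cb
  | bcaaaaba => bcaaaba => bcaaba => bcaba => bcaa => bca

aa->a; aac->; ba->a; cba->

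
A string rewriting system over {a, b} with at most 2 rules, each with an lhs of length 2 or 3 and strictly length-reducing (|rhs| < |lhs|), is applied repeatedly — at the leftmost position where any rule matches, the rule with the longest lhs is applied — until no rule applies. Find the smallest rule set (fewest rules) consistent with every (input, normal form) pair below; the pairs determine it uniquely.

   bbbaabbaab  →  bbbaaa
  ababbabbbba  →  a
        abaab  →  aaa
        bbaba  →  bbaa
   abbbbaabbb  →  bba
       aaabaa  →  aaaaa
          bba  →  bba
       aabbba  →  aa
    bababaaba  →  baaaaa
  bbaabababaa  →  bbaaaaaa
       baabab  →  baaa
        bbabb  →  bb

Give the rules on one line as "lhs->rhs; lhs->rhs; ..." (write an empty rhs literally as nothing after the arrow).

ab->a; abb->

  | bbbaabbaab => bbbaaab => bbbaaa
  | ababbabbbba => aabbabbbba => aabbbba => abba => a
  | abaab => aaab => aaa
  | bbaba => bbaa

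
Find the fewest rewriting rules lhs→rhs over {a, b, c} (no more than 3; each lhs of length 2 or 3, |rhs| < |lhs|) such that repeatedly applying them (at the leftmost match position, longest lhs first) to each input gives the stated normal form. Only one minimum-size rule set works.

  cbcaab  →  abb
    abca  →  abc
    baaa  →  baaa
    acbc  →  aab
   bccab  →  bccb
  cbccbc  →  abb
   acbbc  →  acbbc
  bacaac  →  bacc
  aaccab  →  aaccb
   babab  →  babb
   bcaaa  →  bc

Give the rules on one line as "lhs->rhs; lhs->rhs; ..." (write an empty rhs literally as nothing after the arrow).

aba->ab; ca->c; cbc->ab

  | cbcaab => abaab => abab => abb
  | abca => abc
  | baaa
  | acbc => aab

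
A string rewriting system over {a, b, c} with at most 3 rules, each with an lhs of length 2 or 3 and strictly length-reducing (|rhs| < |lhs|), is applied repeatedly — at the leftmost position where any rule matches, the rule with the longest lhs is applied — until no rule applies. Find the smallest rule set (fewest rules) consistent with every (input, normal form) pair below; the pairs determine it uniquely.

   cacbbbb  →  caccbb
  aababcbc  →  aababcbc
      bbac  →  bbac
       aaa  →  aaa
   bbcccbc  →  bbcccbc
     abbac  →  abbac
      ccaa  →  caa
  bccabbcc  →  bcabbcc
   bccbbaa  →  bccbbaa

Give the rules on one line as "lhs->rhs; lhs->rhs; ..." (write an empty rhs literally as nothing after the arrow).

  | cacbbbb => caccbb
  | aababcbc
  | bbac
  | aaa

bbb->cb; cca->ca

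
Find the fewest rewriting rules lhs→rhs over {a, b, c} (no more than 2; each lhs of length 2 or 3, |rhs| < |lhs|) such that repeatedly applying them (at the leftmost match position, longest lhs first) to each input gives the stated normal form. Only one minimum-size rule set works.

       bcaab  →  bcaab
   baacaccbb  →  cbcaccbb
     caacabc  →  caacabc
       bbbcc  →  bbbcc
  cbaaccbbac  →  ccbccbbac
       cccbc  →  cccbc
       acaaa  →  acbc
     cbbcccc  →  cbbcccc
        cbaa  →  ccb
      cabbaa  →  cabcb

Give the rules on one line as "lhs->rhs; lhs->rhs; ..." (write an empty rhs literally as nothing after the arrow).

aaa->bc; baa->cb

  | bcaab
  | baacaccbb => cbcaccbb
  | caacabc
  | bbbcc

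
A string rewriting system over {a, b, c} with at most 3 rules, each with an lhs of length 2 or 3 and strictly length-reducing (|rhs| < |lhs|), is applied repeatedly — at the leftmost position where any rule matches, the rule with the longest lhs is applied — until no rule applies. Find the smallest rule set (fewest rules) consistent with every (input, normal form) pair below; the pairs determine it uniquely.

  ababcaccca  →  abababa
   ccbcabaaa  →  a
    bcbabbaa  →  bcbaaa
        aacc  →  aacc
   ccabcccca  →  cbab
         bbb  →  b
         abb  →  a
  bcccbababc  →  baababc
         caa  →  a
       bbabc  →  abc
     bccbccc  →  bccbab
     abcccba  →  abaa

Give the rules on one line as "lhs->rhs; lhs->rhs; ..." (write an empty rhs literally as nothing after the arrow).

  | ababcaccca => ababccca => abababa
  | ccbcabaaa => ccbbaaa => ccaaa => caa => a
  | bcbabbaa => bcbaaa
  | aacc

bb->; ca->; ccc->ab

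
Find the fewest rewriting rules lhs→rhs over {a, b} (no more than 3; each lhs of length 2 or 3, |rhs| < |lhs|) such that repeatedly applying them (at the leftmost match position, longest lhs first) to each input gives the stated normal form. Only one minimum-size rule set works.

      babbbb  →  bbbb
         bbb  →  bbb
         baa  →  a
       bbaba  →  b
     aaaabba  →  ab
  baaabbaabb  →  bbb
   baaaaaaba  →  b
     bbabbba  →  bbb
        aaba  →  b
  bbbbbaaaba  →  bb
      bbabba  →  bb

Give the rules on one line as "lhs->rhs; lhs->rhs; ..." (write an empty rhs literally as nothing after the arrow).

aa->b; ba->

  | babbbb => bbbb
  | bbb
  | baa => a
  | bbaba => bba => b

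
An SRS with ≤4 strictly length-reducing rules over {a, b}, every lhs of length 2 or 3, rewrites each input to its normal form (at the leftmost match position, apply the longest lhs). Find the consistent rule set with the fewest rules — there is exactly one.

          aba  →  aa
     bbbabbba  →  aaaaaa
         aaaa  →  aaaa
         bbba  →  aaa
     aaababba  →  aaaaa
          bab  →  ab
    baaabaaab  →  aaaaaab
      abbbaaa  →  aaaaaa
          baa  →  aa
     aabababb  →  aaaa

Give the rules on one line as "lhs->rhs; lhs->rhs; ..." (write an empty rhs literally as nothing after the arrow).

  | aba => aa
  | bbbabbba => aaabbba => aaaaaa
  | aaaa
  | bbba => aaa

ba->a; bb->; bbb->aa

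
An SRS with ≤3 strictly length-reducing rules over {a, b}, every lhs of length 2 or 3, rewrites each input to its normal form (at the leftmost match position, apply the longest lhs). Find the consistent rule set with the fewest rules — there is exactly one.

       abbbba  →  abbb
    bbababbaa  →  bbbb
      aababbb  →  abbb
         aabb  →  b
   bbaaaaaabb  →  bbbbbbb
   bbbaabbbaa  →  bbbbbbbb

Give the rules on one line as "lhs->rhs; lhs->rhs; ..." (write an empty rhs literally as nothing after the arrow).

  | abbbba => abbb
  | bbababbaa => bbabbaa => bbbaa => bbbb
  | aababbb => abbb
  | aabb => b

aab->; ba->; baa->bb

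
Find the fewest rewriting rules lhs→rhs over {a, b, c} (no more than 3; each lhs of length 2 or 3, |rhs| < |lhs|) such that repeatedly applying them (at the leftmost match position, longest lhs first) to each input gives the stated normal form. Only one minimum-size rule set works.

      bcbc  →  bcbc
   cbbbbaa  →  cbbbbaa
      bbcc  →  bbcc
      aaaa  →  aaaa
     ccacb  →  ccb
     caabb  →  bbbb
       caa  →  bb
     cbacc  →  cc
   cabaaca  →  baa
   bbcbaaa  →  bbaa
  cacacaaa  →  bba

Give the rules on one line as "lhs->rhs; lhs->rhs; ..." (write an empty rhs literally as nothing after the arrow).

ca->; caa->bb; cba->

  | bcbc
  | cbbbbaa
  | bbcc
  | aaaa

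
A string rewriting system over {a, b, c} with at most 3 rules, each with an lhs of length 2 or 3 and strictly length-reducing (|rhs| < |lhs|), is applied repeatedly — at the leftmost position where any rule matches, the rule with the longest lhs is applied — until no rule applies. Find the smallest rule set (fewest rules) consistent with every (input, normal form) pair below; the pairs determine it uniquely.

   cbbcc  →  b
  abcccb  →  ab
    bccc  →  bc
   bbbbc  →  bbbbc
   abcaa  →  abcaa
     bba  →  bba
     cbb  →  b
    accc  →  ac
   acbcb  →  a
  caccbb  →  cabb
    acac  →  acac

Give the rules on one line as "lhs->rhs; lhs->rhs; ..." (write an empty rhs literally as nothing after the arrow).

  | cbbcc => bcc => b
  | abcccb => abcb => ab
  | bccc => bc
  | bbbbc

cb->; cc->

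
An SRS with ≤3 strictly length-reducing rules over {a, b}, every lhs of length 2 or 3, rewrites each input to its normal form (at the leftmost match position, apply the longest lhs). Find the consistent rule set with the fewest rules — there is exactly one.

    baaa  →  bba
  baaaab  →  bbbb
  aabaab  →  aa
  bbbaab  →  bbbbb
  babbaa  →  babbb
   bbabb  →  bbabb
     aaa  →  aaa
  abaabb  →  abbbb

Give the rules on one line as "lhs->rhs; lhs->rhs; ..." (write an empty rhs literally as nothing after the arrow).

  | baaa => bba
  | baaaab => bbaab => bbbb
  | aabaab => aaab => aa
  | bbbaab => bbbbb

aab->a; baa->bb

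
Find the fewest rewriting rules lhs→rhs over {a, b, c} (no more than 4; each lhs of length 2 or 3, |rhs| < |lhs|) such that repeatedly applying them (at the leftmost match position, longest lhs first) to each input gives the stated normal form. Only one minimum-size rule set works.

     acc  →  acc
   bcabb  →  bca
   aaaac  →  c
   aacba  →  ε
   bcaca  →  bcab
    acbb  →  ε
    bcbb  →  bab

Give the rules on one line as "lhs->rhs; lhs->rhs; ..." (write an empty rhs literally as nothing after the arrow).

aa->b; aca->ab; bb->; cb->a

  | acc
  | bcabb => bca
  | aaaac => baac => bbc => c
  | aacba => bcba => baa => bb => ε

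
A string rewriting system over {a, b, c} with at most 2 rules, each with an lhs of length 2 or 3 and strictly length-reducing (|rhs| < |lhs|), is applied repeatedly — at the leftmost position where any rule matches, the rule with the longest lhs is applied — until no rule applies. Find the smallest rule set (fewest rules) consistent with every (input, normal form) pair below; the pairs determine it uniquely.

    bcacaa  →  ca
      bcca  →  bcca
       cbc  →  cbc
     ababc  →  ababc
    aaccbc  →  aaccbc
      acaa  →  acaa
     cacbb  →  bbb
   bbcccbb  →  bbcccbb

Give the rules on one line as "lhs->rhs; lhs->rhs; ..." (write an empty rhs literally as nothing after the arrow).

bba->c; cac->b

  | bcacaa => bbaa => ca
  | bcca
  | cbc
  | ababc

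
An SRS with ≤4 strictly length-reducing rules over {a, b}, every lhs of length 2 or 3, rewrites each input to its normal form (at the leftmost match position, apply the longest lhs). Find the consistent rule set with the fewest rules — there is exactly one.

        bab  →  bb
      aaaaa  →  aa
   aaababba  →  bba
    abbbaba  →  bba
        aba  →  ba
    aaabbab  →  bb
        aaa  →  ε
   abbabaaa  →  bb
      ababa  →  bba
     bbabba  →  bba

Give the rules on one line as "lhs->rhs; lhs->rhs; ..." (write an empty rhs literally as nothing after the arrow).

aaa->; ab->b; bbb->bb

  | bab => bb
  | aaaaa => aa
  | aaababba => babba => bbba => bba
  | abbbaba => bbbaba => bbaba => bbba => bba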